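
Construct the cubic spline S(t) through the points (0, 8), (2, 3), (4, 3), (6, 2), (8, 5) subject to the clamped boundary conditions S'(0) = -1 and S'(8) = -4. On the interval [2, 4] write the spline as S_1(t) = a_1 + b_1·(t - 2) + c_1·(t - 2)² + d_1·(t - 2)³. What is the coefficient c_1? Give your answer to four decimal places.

1.7411

With M_i denoting the second derivative at x_i, h_i = 2, 2, 2, 2, and Δ_i = (y_(i+1) − y_i)/h_i = -5/2, 0, -1/2, 3/2:
  2·M_0 + 8·M_1 + 2·M_2 = 6(Δ_1 - Δ_0) = 15
  2·M_1 + 8·M_2 + 2·M_3 = 6(Δ_2 - Δ_1) = -3
  2·M_2 + 8·M_3 + 2·M_4 = 6(Δ_3 - Δ_2) = 12
Clamped end conditions give two more equations: 2h_0·M_0 + h_0·M_1 = 6(Δ_0 - S'(0)) = -9 and h_3·M_3 + 2h_3·M_4 = 6(S'(8) - Δ_3) = -33.
Hence M_0 = -447/112, M_1 = 195/56, M_2 = -39/16, M_3 = 267/56, M_4 = -1191/112.
On [2, 4], with S_1(t) = a_1 + b_1·(t - 2) + c_1·(t - 2)² + d_1·(t - 2)³: c_1 = M_1/2 = 195/112, d_1 = (M_2 - M_1)/(6h_1) = -221/448, b_1 = Δ_1 - h_1(2M_1 + M_2)/6 = -169/112.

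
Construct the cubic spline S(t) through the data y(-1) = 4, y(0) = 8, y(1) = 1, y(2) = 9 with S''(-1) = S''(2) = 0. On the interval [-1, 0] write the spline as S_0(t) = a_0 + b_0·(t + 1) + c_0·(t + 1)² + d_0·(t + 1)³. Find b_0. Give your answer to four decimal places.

Let M_i = S''(x_i). Step sizes h_i = 1, 1, 1; slopes of the chords Δ_i = (y_(i+1) - y_i)/h_i = 4, -7, 8.
  1·M_0 + 4·M_1 + 1·M_2 = 6(Δ_1 - Δ_0) = -66
  1·M_1 + 4·M_2 + 1·M_3 = 6(Δ_2 - Δ_1) = 90
Natural end conditions: M_0 = M_3 = 0.
Hence M_0 = 0, M_1 = -118/5, M_2 = 142/5, M_3 = 0.
On [-1, 0], with S_0(t) = a_0 + b_0·(t + 1) + c_0·(t + 1)² + d_0·(t + 1)³: c_0 = M_0/2 = 0, d_0 = (M_1 - M_0)/(6h_0) = -59/15, b_0 = Δ_0 - h_0(2M_0 + M_1)/6 = 119/15.

7.9333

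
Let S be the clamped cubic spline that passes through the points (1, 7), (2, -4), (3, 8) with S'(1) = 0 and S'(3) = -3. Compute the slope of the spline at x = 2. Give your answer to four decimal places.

1.5000

With M_i denoting the second derivative at x_i, h_i = 1, 1, and Δ_i = (y_(i+1) − y_i)/h_i = -11, 12:
  1·M_0 + 4·M_1 + 1·M_2 = 6(Δ_1 - Δ_0) = 138
Clamped end conditions give two more equations: 2h_0·M_0 + h_0·M_1 = 6(Δ_0 - S'(1)) = -66 and h_1·M_1 + 2h_1·M_2 = 6(S'(3) - Δ_1) = -90.
Solving the tridiagonal system: M_0 = -69, M_1 = 72, M_2 = -81.
On [2, 3], S'(x) = b_1 + 2c_1·(x - 2) + 3d_1·(x - 2)² with b_1 = Δ_1 - h_1(2M_1 + M_2)/6 = 3/2, c_1 = M_1/2 = 36, d_1 = (M_2 - M_1)/(6h_1) = -51/2. So S'(2) = 3/2.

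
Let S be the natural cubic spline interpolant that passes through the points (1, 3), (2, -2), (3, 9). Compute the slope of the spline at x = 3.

15

Put σ_i = S'' at the i-th knot. Here h = (1, 1) and Δ = (-5, 11), so the interior equations h_(i-1)·σ_(i-1) + 2(h_(i-1)+h_i)·σ_i + h_i·σ_(i+1) = 6(Δ_i − Δ_(i-1)) read
  1·σ_0 + 4·σ_1 + 1·σ_2 = 6(Δ_1 - Δ_0) = 96
Natural end conditions: σ_0 = σ_2 = 0.
Solving the tridiagonal system: σ_0 = 0, σ_1 = 24, σ_2 = 0.
On [2, 3], S'(x) = b_1 + 2c_1·(x - 2) + 3d_1·(x - 2)² with b_1 = Δ_1 - h_1(2σ_1 + σ_2)/6 = 3, c_1 = σ_1/2 = 12, d_1 = (σ_2 - σ_1)/(6h_1) = -4. So S'(3) = 15.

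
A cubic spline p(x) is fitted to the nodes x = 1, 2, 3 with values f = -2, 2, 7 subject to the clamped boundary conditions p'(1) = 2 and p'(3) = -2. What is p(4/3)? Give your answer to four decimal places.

With M_i denoting the second derivative at x_i, h_i = 1, 1, and Δ_i = (y_(i+1) − y_i)/h_i = 4, 5:
  1·M_0 + 4·M_1 + 1·M_2 = 6(Δ_1 - Δ_0) = 6
Clamped end conditions give two more equations: 2h_0·M_0 + h_0·M_1 = 6(Δ_0 - p'(1)) = 12 and h_1·M_1 + 2h_1·M_2 = 6(p'(3) - Δ_1) = -42.
Solving the tridiagonal system: M_0 = 5/2, M_1 = 7, M_2 = -49/2.
On [1, 2], p(x) = -2 + 2·(x - 1) + 5/4·(x - 1)² + 3/4·(x - 1)³.
With (x - 1) = 1/3: p(4/3) = -7/6.

-1.1667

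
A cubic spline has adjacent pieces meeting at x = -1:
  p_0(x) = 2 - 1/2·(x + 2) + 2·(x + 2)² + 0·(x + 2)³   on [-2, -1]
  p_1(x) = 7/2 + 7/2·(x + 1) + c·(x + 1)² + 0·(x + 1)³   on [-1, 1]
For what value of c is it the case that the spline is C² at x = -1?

p_0''(x) = 4 + 0·(x + 2), so p_0''(-1) = 4. On the right, p_1''(-1) = 2c, so c = 2.

2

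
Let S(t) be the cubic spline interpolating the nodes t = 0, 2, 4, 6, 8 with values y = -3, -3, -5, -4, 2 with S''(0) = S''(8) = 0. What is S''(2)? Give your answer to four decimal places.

-0.9911

Let σ_i = S''(x_i). Step sizes h_i = 2, 2, 2, 2; slopes of the chords Δ_i = (y_(i+1) - y_i)/h_i = 0, -1, 1/2, 3.
  2·σ_0 + 8·σ_1 + 2·σ_2 = 6(Δ_1 - Δ_0) = -6
  2·σ_1 + 8·σ_2 + 2·σ_3 = 6(Δ_2 - Δ_1) = 9
  2·σ_2 + 8·σ_3 + 2·σ_4 = 6(Δ_3 - Δ_2) = 15
Natural end conditions: σ_0 = σ_4 = 0.
Hence σ_0 = 0, σ_1 = -111/112, σ_2 = 27/28, σ_3 = 183/112, σ_4 = 0.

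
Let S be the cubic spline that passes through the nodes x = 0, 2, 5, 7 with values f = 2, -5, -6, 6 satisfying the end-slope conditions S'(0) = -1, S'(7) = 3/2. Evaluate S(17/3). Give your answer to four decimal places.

Let σ_i = S''(x_i). Step sizes h_i = 2, 3, 2; slopes of the chords Δ_i = (y_(i+1) - y_i)/h_i = -7/2, -1/3, 6.
  2·σ_0 + 10·σ_1 + 3·σ_2 = 6(Δ_1 - Δ_0) = 19
  3·σ_1 + 10·σ_2 + 2·σ_3 = 6(Δ_2 - Δ_1) = 38
Clamped end conditions give two more equations: 2h_0·σ_0 + h_0·σ_1 = 6(Δ_0 - S'(0)) = -15 and h_2·σ_2 + 2h_2·σ_3 = 6(S'(7) - Δ_2) = -27.
Solving the tridiagonal system: σ_0 = -13/3, σ_1 = 7/6, σ_2 = 16/3, σ_3 = -113/12.
On [5, 7], S(x) = -6 + 67/12·(x - 5) + 8/3·(x - 5)² - 59/48·(x - 5)³.
With (x - 5) = 2/3: S(17/3) = -118/81.

-1.4568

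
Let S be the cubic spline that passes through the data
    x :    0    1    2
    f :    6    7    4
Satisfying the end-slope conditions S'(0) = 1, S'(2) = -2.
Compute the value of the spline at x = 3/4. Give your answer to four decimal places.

Let m_i = S''(x_i). Step sizes h_i = 1, 1; slopes of the chords Δ_i = (y_(i+1) - y_i)/h_i = 1, -3.
  1·m_0 + 4·m_1 + 1·m_2 = 6(Δ_1 - Δ_0) = -24
Clamped end conditions give two more equations: 2h_0·m_0 + h_0·m_1 = 6(Δ_0 - S'(0)) = 0 and h_1·m_1 + 2h_1·m_2 = 6(S'(2) - Δ_1) = 6.
Hence m_0 = 9/2, m_1 = -9, m_2 = 15/2.
On [0, 1], S(x) = 6 + 1·x + 9/4·x² - 9/4·x³.
With x = 3/4: S(3/4) = 1809/256.

7.0664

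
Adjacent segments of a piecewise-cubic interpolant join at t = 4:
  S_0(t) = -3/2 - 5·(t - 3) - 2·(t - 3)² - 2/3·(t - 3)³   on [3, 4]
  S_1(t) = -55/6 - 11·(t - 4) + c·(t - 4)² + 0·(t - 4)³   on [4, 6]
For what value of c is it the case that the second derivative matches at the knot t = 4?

S_0''(t) = -4 - 4·(t - 3), so S_0''(4) = -8. On the right, S_1''(4) = 2c, so c = -4.

-4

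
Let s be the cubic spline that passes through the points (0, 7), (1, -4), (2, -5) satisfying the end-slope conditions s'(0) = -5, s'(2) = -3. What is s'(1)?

Write m_i for s''(x_i). With h_i = 1, 1 and divided differences Δ_i = -11, -1, the continuity of s' gives the tridiagonal system
  1·m_0 + 4·m_1 + 1·m_2 = 6(Δ_1 - Δ_0) = 60
Clamped end conditions give two more equations: 2h_0·m_0 + h_0·m_1 = 6(Δ_0 - s'(0)) = -36 and h_1·m_1 + 2h_1·m_2 = 6(s'(2) - Δ_1) = -12.
Hence m_0 = -32, m_1 = 28, m_2 = -20.
On [1, 2], s'(t) = b_1 + 2c_1·(t - 1) + 3d_1·(t - 1)² with b_1 = Δ_1 - h_1(2m_1 + m_2)/6 = -7, c_1 = m_1/2 = 14, d_1 = (m_2 - m_1)/(6h_1) = -8. So s'(1) = -7.

-7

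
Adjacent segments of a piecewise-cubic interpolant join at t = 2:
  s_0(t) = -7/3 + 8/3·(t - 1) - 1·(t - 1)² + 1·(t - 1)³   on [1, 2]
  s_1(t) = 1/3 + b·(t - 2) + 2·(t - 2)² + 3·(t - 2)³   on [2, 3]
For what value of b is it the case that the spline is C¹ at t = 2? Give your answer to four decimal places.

s_0'(t) = 8/3 - 2·(t - 1) + 3·(t - 1)², so s_0'(2) = 11/3. On the right, s_1'(2) = b, so b = 11/3.

3.6667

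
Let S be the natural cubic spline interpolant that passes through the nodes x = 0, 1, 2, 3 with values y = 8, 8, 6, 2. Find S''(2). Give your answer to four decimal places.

-2.4000

Let M_i = S''(x_i). Step sizes h_i = 1, 1, 1; slopes of the chords Δ_i = (y_(i+1) - y_i)/h_i = 0, -2, -4.
  1·M_0 + 4·M_1 + 1·M_2 = 6(Δ_1 - Δ_0) = -12
  1·M_1 + 4·M_2 + 1·M_3 = 6(Δ_2 - Δ_1) = -12
Natural end conditions: M_0 = M_3 = 0.
Solving: M_0 = 0, M_1 = -12/5, M_2 = -12/5, M_3 = 0.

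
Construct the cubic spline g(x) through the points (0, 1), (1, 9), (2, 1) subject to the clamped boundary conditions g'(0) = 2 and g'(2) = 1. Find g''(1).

Put m_i = g'' at the i-th knot. Here h = (1, 1) and Δ = (8, -8), so the interior equations h_(i-1)·m_(i-1) + 2(h_(i-1)+h_i)·m_i + h_i·m_(i+1) = 6(Δ_i − Δ_(i-1)) read
  1·m_0 + 4·m_1 + 1·m_2 = 6(Δ_1 - Δ_0) = -96
Clamped end conditions give two more equations: 2h_0·m_0 + h_0·m_1 = 6(Δ_0 - g'(0)) = 36 and h_1·m_1 + 2h_1·m_2 = 6(g'(2) - Δ_1) = 54.
Solving: m_0 = 83/2, m_1 = -47, m_2 = 101/2.

-47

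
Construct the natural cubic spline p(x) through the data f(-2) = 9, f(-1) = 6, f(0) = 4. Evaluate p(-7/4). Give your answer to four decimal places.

Let M_i = p''(x_i). Step sizes h_i = 1, 1; slopes of the chords Δ_i = (y_(i+1) - y_i)/h_i = -3, -2.
  1·M_0 + 4·M_1 + 1·M_2 = 6(Δ_1 - Δ_0) = 6
Natural end conditions: M_0 = M_2 = 0.
Hence M_0 = 0, M_1 = 3/2, M_2 = 0.
On [-2, -1], p(x) = 9 - 13/4·(x + 2) + 0·(x + 2)² + 1/4·(x + 2)³.
With (x + 2) = 1/4: p(-7/4) = 2097/256.

8.1914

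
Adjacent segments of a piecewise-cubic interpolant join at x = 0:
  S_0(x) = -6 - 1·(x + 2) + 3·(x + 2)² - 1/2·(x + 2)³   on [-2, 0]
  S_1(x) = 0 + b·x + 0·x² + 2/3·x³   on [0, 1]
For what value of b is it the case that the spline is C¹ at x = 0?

S_0'(x) = -1 + 6·(x + 2) - 3/2·(x + 2)², so S_0'(0) = 5. On the right, S_1'(0) = b, so b = 5.

5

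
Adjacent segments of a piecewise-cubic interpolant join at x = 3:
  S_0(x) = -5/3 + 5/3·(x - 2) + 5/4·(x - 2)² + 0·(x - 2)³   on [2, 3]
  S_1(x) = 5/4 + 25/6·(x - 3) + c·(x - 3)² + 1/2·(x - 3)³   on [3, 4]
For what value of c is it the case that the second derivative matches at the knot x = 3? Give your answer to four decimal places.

1.2500

S_0''(x) = 5/2 + 0·(x - 2), so S_0''(3) = 5/2. On the right, S_1''(3) = 2c, so c = 5/4.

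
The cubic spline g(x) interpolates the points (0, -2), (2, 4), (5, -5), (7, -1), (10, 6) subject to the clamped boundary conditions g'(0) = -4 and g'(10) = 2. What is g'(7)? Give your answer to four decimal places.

Write M_i for g''(x_i). With h_i = 2, 3, 2, 3 and divided differences Δ_i = 3, -3, 2, 7/3, the continuity of g' gives the tridiagonal system
  2·M_0 + 10·M_1 + 3·M_2 = 6(Δ_1 - Δ_0) = -36
  3·M_1 + 10·M_2 + 2·M_3 = 6(Δ_2 - Δ_1) = 30
  2·M_2 + 10·M_3 + 3·M_4 = 6(Δ_3 - Δ_2) = 2
Clamped end conditions give two more equations: 2h_0·M_0 + h_0·M_1 = 6(Δ_0 - g'(0)) = 42 and h_3·M_3 + 2h_3·M_4 = 6(g'(10) - Δ_3) = -2.
Forward elimination and back-substitution give M_0 = 4237/290, M_1 = -1192/145, M_2 = 821/145, M_3 = -142/145, M_4 = 68/435.
On [7, 10], g'(x) = b_3 + 2c_3·(x - 7) + 3d_3·(x - 7)² with b_3 = Δ_3 - h_3(2M_3 + M_4)/6 = 469/145, c_3 = M_3/2 = -71/145, d_3 = (M_4 - M_3)/(6h_3) = 247/3915. So g'(7) = 469/145.

3.2345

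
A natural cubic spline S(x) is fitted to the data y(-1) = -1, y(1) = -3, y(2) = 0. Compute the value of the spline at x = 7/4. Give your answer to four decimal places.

Put m_i = S'' at the i-th knot. Here h = (2, 1) and Δ = (-1, 3), so the interior equations h_(i-1)·m_(i-1) + 2(h_(i-1)+h_i)·m_i + h_i·m_(i+1) = 6(Δ_i − Δ_(i-1)) read
  2·m_0 + 6·m_1 + 1·m_2 = 6(Δ_1 - Δ_0) = 24
Natural end conditions: m_0 = m_2 = 0.
Solving: m_0 = 0, m_1 = 4, m_2 = 0.
On [1, 2], S(x) = -3 + 5/3·(x - 1) + 2·(x - 1)² - 2/3·(x - 1)³.
With (x - 1) = 3/4: S(7/4) = -29/32.

-0.9063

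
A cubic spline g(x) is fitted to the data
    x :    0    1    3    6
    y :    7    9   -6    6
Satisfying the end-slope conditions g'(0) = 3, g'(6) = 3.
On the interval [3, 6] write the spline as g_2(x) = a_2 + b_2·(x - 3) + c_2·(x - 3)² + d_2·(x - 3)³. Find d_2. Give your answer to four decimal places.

Put M_i = g'' at the i-th knot. Here h = (1, 2, 3) and Δ = (2, -15/2, 4), so the interior equations h_(i-1)·M_(i-1) + 2(h_(i-1)+h_i)·M_i + h_i·M_(i+1) = 6(Δ_i − Δ_(i-1)) read
  1·M_0 + 6·M_1 + 2·M_2 = 6(Δ_1 - Δ_0) = -57
  2·M_1 + 10·M_2 + 3·M_3 = 6(Δ_2 - Δ_1) = 69
Clamped end conditions give two more equations: 2h_0·M_0 + h_0·M_1 = 6(Δ_0 - g'(0)) = -6 and h_2·M_2 + 2h_2·M_3 = 6(g'(6) - Δ_2) = -6.
Hence M_0 = 77/19, M_1 = -268/19, M_2 = 224/19, M_3 = -131/19.
On [3, 6], with g_2(x) = a_2 + b_2·(x - 3) + c_2·(x - 3)² + d_2·(x - 3)³: c_2 = M_2/2 = 112/19, d_2 = (M_3 - M_2)/(6h_2) = -355/342, b_2 = Δ_2 - h_2(2M_2 + M_3)/6 = -165/38.

-1.0380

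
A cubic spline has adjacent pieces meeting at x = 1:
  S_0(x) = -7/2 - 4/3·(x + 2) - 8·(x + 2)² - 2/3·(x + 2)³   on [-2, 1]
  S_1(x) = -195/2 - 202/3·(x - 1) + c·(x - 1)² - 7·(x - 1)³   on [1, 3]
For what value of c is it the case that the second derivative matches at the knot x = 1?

S_0''(x) = -16 - 4·(x + 2), so S_0''(1) = -28. On the right, S_1''(1) = 2c, so c = -14.

-14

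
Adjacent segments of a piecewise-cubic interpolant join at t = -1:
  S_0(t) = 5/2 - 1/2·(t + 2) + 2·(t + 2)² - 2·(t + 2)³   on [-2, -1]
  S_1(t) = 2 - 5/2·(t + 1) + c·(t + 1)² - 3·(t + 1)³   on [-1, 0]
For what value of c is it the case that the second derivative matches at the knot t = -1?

S_0''(t) = 4 - 12·(t + 2), so S_0''(-1) = -8. On the right, S_1''(-1) = 2c, so c = -4.

-4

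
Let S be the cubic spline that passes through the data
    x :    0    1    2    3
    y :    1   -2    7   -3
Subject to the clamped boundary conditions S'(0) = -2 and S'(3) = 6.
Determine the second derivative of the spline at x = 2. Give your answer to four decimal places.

Put M_i = S'' at the i-th knot. Here h = (1, 1, 1) and Δ = (-3, 9, -10), so the interior equations h_(i-1)·M_(i-1) + 2(h_(i-1)+h_i)·M_i + h_i·M_(i+1) = 6(Δ_i − Δ_(i-1)) read
  1·M_0 + 4·M_1 + 1·M_2 = 6(Δ_1 - Δ_0) = 72
  1·M_1 + 4·M_2 + 1·M_3 = 6(Δ_2 - Δ_1) = -114
Clamped end conditions give two more equations: 2h_0·M_0 + h_0·M_1 = 6(Δ_0 - S'(0)) = -6 and h_2·M_2 + 2h_2·M_3 = 6(S'(3) - Δ_2) = 96.
Solving the tridiagonal system: M_0 = -328/15, M_1 = 566/15, M_2 = -856/15, M_3 = 1148/15.

-57.0667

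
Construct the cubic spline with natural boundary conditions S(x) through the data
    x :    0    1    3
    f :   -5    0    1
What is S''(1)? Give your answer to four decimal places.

-4.5000

Put σ_i = S'' at the i-th knot. Here h = (1, 2) and Δ = (5, 1/2), so the interior equations h_(i-1)·σ_(i-1) + 2(h_(i-1)+h_i)·σ_i + h_i·σ_(i+1) = 6(Δ_i − Δ_(i-1)) read
  1·σ_0 + 6·σ_1 + 2·σ_2 = 6(Δ_1 - Δ_0) = -27
Natural end conditions: σ_0 = σ_2 = 0.
Hence σ_0 = 0, σ_1 = -9/2, σ_2 = 0.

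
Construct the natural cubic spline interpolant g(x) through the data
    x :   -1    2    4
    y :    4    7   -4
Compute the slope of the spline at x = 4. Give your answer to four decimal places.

With M_i denoting the second derivative at x_i, h_i = 3, 2, and Δ_i = (y_(i+1) − y_i)/h_i = 1, -11/2:
  3·M_0 + 10·M_1 + 2·M_2 = 6(Δ_1 - Δ_0) = -39
Natural end conditions: M_0 = M_2 = 0.
Solving the tridiagonal system: M_0 = 0, M_1 = -39/10, M_2 = 0.
On [2, 4], g'(x) = b_1 + 2c_1·(x - 2) + 3d_1·(x - 2)² with b_1 = Δ_1 - h_1(2M_1 + M_2)/6 = -29/10, c_1 = M_1/2 = -39/20, d_1 = (M_2 - M_1)/(6h_1) = 13/40. So g'(4) = -34/5.

-6.8000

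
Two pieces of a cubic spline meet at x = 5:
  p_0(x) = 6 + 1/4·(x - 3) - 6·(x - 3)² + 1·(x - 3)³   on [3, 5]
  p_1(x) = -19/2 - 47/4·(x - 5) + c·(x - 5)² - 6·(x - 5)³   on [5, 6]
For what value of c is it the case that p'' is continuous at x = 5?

p_0''(x) = -12 + 6·(x - 3), so p_0''(5) = 0. On the right, p_1''(5) = 2c, so c = 0.

0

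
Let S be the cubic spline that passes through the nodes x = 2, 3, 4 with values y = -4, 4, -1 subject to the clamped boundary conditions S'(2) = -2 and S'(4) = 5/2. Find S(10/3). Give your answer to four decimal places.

2.8333

Let m_i = S''(x_i). Step sizes h_i = 1, 1; slopes of the chords Δ_i = (y_(i+1) - y_i)/h_i = 8, -5.
  1·m_0 + 4·m_1 + 1·m_2 = 6(Δ_1 - Δ_0) = -78
Clamped end conditions give two more equations: 2h_0·m_0 + h_0·m_1 = 6(Δ_0 - S'(2)) = 60 and h_1·m_1 + 2h_1·m_2 = 6(S'(4) - Δ_1) = 45.
Forward elimination and back-substitution give m_0 = 207/4, m_1 = -87/2, m_2 = 177/4.
On [3, 4], S(x) = 4 + 17/8·(x - 3) - 87/4·(x - 3)² + 117/8·(x - 3)³.
With (x - 3) = 1/3: S(10/3) = 17/6.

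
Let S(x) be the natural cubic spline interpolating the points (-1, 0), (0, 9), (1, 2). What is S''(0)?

Let M_i = S''(x_i). Step sizes h_i = 1, 1; slopes of the chords Δ_i = (y_(i+1) - y_i)/h_i = 9, -7.
  1·M_0 + 4·M_1 + 1·M_2 = 6(Δ_1 - Δ_0) = -96
Natural end conditions: M_0 = M_2 = 0.
Solving: M_0 = 0, M_1 = -24, M_2 = 0.

-24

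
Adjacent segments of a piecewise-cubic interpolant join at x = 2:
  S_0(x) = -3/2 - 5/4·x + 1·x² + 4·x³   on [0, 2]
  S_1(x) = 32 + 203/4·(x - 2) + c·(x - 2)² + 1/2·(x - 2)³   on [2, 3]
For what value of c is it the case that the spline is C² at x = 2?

25

S_0''(x) = 2 + 24·x, so S_0''(2) = 50. On the right, S_1''(2) = 2c, so c = 25.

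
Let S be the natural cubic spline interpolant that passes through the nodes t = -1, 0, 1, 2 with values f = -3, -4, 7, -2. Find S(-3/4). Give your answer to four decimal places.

-4.3125

With m_i denoting the second derivative at x_i, h_i = 1, 1, 1, and Δ_i = (y_(i+1) − y_i)/h_i = -1, 11, -9:
  1·m_0 + 4·m_1 + 1·m_2 = 6(Δ_1 - Δ_0) = 72
  1·m_1 + 4·m_2 + 1·m_3 = 6(Δ_2 - Δ_1) = -120
Natural end conditions: m_0 = m_3 = 0.
Solving the tridiagonal system: m_0 = 0, m_1 = 136/5, m_2 = -184/5, m_3 = 0.
On [-1, 0], S(t) = -3 - 83/15·(t + 1) + 0·(t + 1)² + 68/15·(t + 1)³.
With (t + 1) = 1/4: S(-3/4) = -69/16.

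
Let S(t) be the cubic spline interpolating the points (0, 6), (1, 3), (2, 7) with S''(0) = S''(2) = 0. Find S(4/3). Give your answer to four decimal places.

3.6852

Write M_i for S''(x_i). With h_i = 1, 1 and divided differences Δ_i = -3, 4, the continuity of S' gives the tridiagonal system
  1·M_0 + 4·M_1 + 1·M_2 = 6(Δ_1 - Δ_0) = 42
Natural end conditions: M_0 = M_2 = 0.
Hence M_0 = 0, M_1 = 21/2, M_2 = 0.
On [1, 2], S(t) = 3 + 1/2·(t - 1) + 21/4·(t - 1)² - 7/4·(t - 1)³.
With (t - 1) = 1/3: S(4/3) = 199/54.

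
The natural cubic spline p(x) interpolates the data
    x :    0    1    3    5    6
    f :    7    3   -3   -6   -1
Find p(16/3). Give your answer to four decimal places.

-4.7531

With m_i denoting the second derivative at x_i, h_i = 1, 2, 2, 1, and Δ_i = (y_(i+1) − y_i)/h_i = -4, -3, -3/2, 5:
  1·m_0 + 6·m_1 + 2·m_2 = 6(Δ_1 - Δ_0) = 6
  2·m_1 + 8·m_2 + 2·m_3 = 6(Δ_2 - Δ_1) = 9
  2·m_2 + 6·m_3 + 1·m_4 = 6(Δ_3 - Δ_2) = 39
Natural end conditions: m_0 = m_4 = 0.
Solving: m_0 = 0, m_1 = 13/10, m_2 = -9/10, m_3 = 34/5, m_4 = 0.
On [5, 6], p(x) = -6 + 41/15·(x - 5) + 17/5·(x - 5)² - 17/15·(x - 5)³.
With (x - 5) = 1/3: p(16/3) = -385/81.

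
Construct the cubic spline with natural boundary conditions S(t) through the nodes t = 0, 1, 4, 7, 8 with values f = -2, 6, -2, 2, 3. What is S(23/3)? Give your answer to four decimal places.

Put σ_i = S'' at the i-th knot. Here h = (1, 3, 3, 1) and Δ = (8, -8/3, 4/3, 1), so the interior equations h_(i-1)·σ_(i-1) + 2(h_(i-1)+h_i)·σ_i + h_i·σ_(i+1) = 6(Δ_i − Δ_(i-1)) read
  1·σ_0 + 8·σ_1 + 3·σ_2 = 6(Δ_1 - Δ_0) = -64
  3·σ_1 + 12·σ_2 + 3·σ_3 = 6(Δ_2 - Δ_1) = 24
  3·σ_2 + 8·σ_3 + 1·σ_4 = 6(Δ_3 - Δ_2) = -2
Natural end conditions: σ_0 = σ_4 = 0.
Solving: σ_0 = 0, σ_1 = -79/8, σ_2 = 5, σ_3 = -17/8, σ_4 = 0.
On [7, 8], S(t) = 2 + 41/24·(t - 7) - 17/16·(t - 7)² + 17/48·(t - 7)³.
With (t - 7) = 2/3: S(23/3) = 449/162.

2.7716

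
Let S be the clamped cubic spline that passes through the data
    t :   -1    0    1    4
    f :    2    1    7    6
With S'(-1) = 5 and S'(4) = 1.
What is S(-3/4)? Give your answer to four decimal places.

Let M_i = S''(x_i). Step sizes h_i = 1, 1, 3; slopes of the chords Δ_i = (y_(i+1) - y_i)/h_i = -1, 6, -1/3.
  1·M_0 + 4·M_1 + 1·M_2 = 6(Δ_1 - Δ_0) = 42
  1·M_1 + 8·M_2 + 3·M_3 = 6(Δ_2 - Δ_1) = -38
Clamped end conditions give two more equations: 2h_0·M_0 + h_0·M_1 = 6(Δ_0 - S'(-1)) = -36 and h_2·M_2 + 2h_2·M_3 = 6(S'(4) - Δ_2) = 8.
Forward elimination and back-substitution give M_0 = -810/29, M_1 = 576/29, M_2 = -276/29, M_3 = 530/87.
On [-1, 0], S(t) = 2 + 5·(t + 1) - 405/29·(t + 1)² + 231/29·(t + 1)³.
With (t + 1) = 1/4: S(-3/4) = 4643/1856.

2.5016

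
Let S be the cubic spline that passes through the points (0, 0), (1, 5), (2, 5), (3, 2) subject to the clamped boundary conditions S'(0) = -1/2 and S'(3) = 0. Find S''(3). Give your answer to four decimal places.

11.1333

Let σ_i = S''(x_i). Step sizes h_i = 1, 1, 1; slopes of the chords Δ_i = (y_(i+1) - y_i)/h_i = 5, 0, -3.
  1·σ_0 + 4·σ_1 + 1·σ_2 = 6(Δ_1 - Δ_0) = -30
  1·σ_1 + 4·σ_2 + 1·σ_3 = 6(Δ_2 - Δ_1) = -18
Clamped end conditions give two more equations: 2h_0·σ_0 + h_0·σ_1 = 6(Δ_0 - S'(0)) = 33 and h_2·σ_2 + 2h_2·σ_3 = 6(S'(3) - Δ_2) = 18.
Forward elimination and back-substitution give σ_0 = 338/15, σ_1 = -181/15, σ_2 = -64/15, σ_3 = 167/15.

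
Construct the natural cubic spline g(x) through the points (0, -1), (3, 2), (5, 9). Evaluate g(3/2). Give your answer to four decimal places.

-0.3438

Let σ_i = g''(x_i). Step sizes h_i = 3, 2; slopes of the chords Δ_i = (y_(i+1) - y_i)/h_i = 1, 7/2.
  3·σ_0 + 10·σ_1 + 2·σ_2 = 6(Δ_1 - Δ_0) = 15
Natural end conditions: σ_0 = σ_2 = 0.
Hence σ_0 = 0, σ_1 = 3/2, σ_2 = 0.
On [0, 3], g(x) = -1 + 1/4·x + 0·x² + 1/12·x³.
With x = 3/2: g(3/2) = -11/32.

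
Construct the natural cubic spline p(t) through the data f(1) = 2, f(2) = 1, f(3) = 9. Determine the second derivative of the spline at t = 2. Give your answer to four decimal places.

13.5000

Put σ_i = p'' at the i-th knot. Here h = (1, 1) and Δ = (-1, 8), so the interior equations h_(i-1)·σ_(i-1) + 2(h_(i-1)+h_i)·σ_i + h_i·σ_(i+1) = 6(Δ_i − Δ_(i-1)) read
  1·σ_0 + 4·σ_1 + 1·σ_2 = 6(Δ_1 - Δ_0) = 54
Natural end conditions: σ_0 = σ_2 = 0.
Forward elimination and back-substitution give σ_0 = 0, σ_1 = 27/2, σ_2 = 0.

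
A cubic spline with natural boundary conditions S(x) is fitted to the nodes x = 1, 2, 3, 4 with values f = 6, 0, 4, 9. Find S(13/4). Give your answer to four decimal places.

5.3813

Put m_i = S'' at the i-th knot. Here h = (1, 1, 1) and Δ = (-6, 4, 5), so the interior equations h_(i-1)·m_(i-1) + 2(h_(i-1)+h_i)·m_i + h_i·m_(i+1) = 6(Δ_i − Δ_(i-1)) read
  1·m_0 + 4·m_1 + 1·m_2 = 6(Δ_1 - Δ_0) = 60
  1·m_1 + 4·m_2 + 1·m_3 = 6(Δ_2 - Δ_1) = 6
Natural end conditions: m_0 = m_3 = 0.
Forward elimination and back-substitution give m_0 = 0, m_1 = 78/5, m_2 = -12/5, m_3 = 0.
On [3, 4], S(x) = 4 + 29/5·(x - 3) - 6/5·(x - 3)² + 2/5·(x - 3)³.
With (x - 3) = 1/4: S(13/4) = 861/160.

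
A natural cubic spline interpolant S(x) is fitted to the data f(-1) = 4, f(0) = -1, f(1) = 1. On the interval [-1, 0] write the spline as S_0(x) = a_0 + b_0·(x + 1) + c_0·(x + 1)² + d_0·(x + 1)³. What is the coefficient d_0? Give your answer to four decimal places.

Let σ_i = S''(x_i). Step sizes h_i = 1, 1; slopes of the chords Δ_i = (y_(i+1) - y_i)/h_i = -5, 2.
  1·σ_0 + 4·σ_1 + 1·σ_2 = 6(Δ_1 - Δ_0) = 42
Natural end conditions: σ_0 = σ_2 = 0.
Hence σ_0 = 0, σ_1 = 21/2, σ_2 = 0.
On [-1, 0], with S_0(x) = a_0 + b_0·(x + 1) + c_0·(x + 1)² + d_0·(x + 1)³: c_0 = σ_0/2 = 0, d_0 = (σ_1 - σ_0)/(6h_0) = 7/4, b_0 = Δ_0 - h_0(2σ_0 + σ_1)/6 = -27/4.

1.7500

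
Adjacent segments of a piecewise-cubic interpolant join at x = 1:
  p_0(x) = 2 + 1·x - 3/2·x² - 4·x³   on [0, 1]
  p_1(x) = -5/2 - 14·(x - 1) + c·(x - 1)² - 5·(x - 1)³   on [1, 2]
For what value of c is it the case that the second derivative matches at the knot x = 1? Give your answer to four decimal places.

p_0''(x) = -3 - 24·x, so p_0''(1) = -27. On the right, p_1''(1) = 2c, so c = -27/2.

-13.5000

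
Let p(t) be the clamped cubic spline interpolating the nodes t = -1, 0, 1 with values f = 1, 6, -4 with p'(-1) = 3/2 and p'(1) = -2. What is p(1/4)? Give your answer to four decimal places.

4.0215

With σ_i denoting the second derivative at x_i, h_i = 1, 1, and Δ_i = (y_(i+1) − y_i)/h_i = 5, -10:
  1·σ_0 + 4·σ_1 + 1·σ_2 = 6(Δ_1 - Δ_0) = -90
Clamped end conditions give two more equations: 2h_0·σ_0 + h_0·σ_1 = 6(Δ_0 - p'(-1)) = 21 and h_1·σ_1 + 2h_1·σ_2 = 6(p'(1) - Δ_1) = 48.
Hence σ_0 = 125/4, σ_1 = -83/2, σ_2 = 179/4.
On [0, 1], p(t) = 6 - 29/8·t - 83/4·t² + 115/8·t³.
With t = 1/4: p(1/4) = 2059/512.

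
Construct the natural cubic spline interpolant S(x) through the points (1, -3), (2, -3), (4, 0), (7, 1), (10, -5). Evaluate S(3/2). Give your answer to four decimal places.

-3.1095

Let m_i = S''(x_i). Step sizes h_i = 1, 2, 3, 3; slopes of the chords Δ_i = (y_(i+1) - y_i)/h_i = 0, 3/2, 1/3, -2.
  1·m_0 + 6·m_1 + 2·m_2 = 6(Δ_1 - Δ_0) = 9
  2·m_1 + 10·m_2 + 3·m_3 = 6(Δ_2 - Δ_1) = -7
  3·m_2 + 12·m_3 + 3·m_4 = 6(Δ_3 - Δ_2) = -14
Natural end conditions: m_0 = m_4 = 0.
Solving the tridiagonal system: m_0 = 0, m_1 = 361/206, m_2 = -78/103, m_3 = -302/309, m_4 = 0.
On [1, 2], S(x) = -3 - 361/1236·(x - 1) + 0·(x - 1)² + 361/1236·(x - 1)³.
With (x - 1) = 1/2: S(3/2) = -10249/3296.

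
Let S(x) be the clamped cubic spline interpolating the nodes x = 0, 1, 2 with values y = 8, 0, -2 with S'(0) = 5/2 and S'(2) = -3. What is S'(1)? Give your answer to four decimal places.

-7.3750

With m_i denoting the second derivative at x_i, h_i = 1, 1, and Δ_i = (y_(i+1) − y_i)/h_i = -8, -2:
  1·m_0 + 4·m_1 + 1·m_2 = 6(Δ_1 - Δ_0) = 36
Clamped end conditions give two more equations: 2h_0·m_0 + h_0·m_1 = 6(Δ_0 - S'(0)) = -63 and h_1·m_1 + 2h_1·m_2 = 6(S'(2) - Δ_1) = -6.
Hence m_0 = -173/4, m_1 = 47/2, m_2 = -59/4.
On [1, 2], S'(x) = b_1 + 2c_1·(x - 1) + 3d_1·(x - 1)² with b_1 = Δ_1 - h_1(2m_1 + m_2)/6 = -59/8, c_1 = m_1/2 = 47/4, d_1 = (m_2 - m_1)/(6h_1) = -51/8. So S'(1) = -59/8.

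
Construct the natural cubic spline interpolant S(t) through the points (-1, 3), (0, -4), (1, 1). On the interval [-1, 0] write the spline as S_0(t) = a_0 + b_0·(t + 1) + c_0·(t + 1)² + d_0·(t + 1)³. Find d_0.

Put M_i = S'' at the i-th knot. Here h = (1, 1) and Δ = (-7, 5), so the interior equations h_(i-1)·M_(i-1) + 2(h_(i-1)+h_i)·M_i + h_i·M_(i+1) = 6(Δ_i − Δ_(i-1)) read
  1·M_0 + 4·M_1 + 1·M_2 = 6(Δ_1 - Δ_0) = 72
Natural end conditions: M_0 = M_2 = 0.
Solving: M_0 = 0, M_1 = 18, M_2 = 0.
On [-1, 0], with S_0(t) = a_0 + b_0·(t + 1) + c_0·(t + 1)² + d_0·(t + 1)³: c_0 = M_0/2 = 0, d_0 = (M_1 - M_0)/(6h_0) = 3, b_0 = Δ_0 - h_0(2M_0 + M_1)/6 = -10.

3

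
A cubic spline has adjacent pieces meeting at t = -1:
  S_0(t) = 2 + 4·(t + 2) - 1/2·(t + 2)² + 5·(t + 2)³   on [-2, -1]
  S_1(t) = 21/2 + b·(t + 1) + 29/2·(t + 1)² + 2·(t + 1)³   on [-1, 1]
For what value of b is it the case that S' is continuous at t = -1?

18

S_0'(t) = 4 - 1·(t + 2) + 15·(t + 2)², so S_0'(-1) = 18. On the right, S_1'(-1) = b, so b = 18.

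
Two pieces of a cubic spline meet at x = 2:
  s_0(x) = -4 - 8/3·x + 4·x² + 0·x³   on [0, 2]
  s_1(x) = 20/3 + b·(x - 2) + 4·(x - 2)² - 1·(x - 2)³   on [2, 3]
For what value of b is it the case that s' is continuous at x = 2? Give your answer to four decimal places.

13.3333

s_0'(x) = -8/3 + 8·x + 0·x², so s_0'(2) = 40/3. On the right, s_1'(2) = b, so b = 40/3.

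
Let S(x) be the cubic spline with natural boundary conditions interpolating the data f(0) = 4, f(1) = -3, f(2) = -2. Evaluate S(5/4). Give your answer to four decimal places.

-3.4063

With M_i denoting the second derivative at x_i, h_i = 1, 1, and Δ_i = (y_(i+1) − y_i)/h_i = -7, 1:
  1·M_0 + 4·M_1 + 1·M_2 = 6(Δ_1 - Δ_0) = 48
Natural end conditions: M_0 = M_2 = 0.
Forward elimination and back-substitution give M_0 = 0, M_1 = 12, M_2 = 0.
On [1, 2], S(x) = -3 - 3·(x - 1) + 6·(x - 1)² - 2·(x - 1)³.
With (x - 1) = 1/4: S(5/4) = -109/32.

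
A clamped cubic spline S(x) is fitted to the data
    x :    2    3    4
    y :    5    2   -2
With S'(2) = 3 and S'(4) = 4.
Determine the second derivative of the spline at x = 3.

Let M_i = S''(x_i). Step sizes h_i = 1, 1; slopes of the chords Δ_i = (y_(i+1) - y_i)/h_i = -3, -4.
  1·M_0 + 4·M_1 + 1·M_2 = 6(Δ_1 - Δ_0) = -6
Clamped end conditions give two more equations: 2h_0·M_0 + h_0·M_1 = 6(Δ_0 - S'(2)) = -36 and h_1·M_1 + 2h_1·M_2 = 6(S'(4) - Δ_1) = 48.
Forward elimination and back-substitution give M_0 = -16, M_1 = -4, M_2 = 26.

-4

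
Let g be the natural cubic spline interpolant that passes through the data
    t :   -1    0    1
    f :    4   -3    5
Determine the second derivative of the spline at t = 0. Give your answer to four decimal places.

Put M_i = g'' at the i-th knot. Here h = (1, 1) and Δ = (-7, 8), so the interior equations h_(i-1)·M_(i-1) + 2(h_(i-1)+h_i)·M_i + h_i·M_(i+1) = 6(Δ_i − Δ_(i-1)) read
  1·M_0 + 4·M_1 + 1·M_2 = 6(Δ_1 - Δ_0) = 90
Natural end conditions: M_0 = M_2 = 0.
Solving the tridiagonal system: M_0 = 0, M_1 = 45/2, M_2 = 0.

22.5000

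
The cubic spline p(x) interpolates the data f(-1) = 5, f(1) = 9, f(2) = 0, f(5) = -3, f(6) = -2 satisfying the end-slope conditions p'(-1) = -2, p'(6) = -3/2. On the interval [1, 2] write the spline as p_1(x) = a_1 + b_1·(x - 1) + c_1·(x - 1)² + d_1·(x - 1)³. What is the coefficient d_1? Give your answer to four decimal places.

Write m_i for p''(x_i). With h_i = 2, 1, 3, 1 and divided differences Δ_i = 2, -9, -1, 1, the continuity of p' gives the tridiagonal system
  2·m_0 + 6·m_1 + 1·m_2 = 6(Δ_1 - Δ_0) = -66
  1·m_1 + 8·m_2 + 3·m_3 = 6(Δ_2 - Δ_1) = 48
  3·m_2 + 8·m_3 + 1·m_4 = 6(Δ_3 - Δ_2) = 12
Clamped end conditions give two more equations: 2h_0·m_0 + h_0·m_1 = 6(Δ_0 - p'(-1)) = 24 and h_3·m_3 + 2h_3·m_4 = 6(p'(6) - Δ_3) = -15.
Solving the tridiagonal system: m_0 = 1611/110, m_1 = -951/55, m_2 = 93/11, m_3 = -43/55, m_4 = -391/55.
On [1, 2], with p_1(x) = a_1 + b_1·(x - 1) + c_1·(x - 1)² + d_1·(x - 1)³: c_1 = m_1/2 = -951/110, d_1 = (m_2 - m_1)/(6h_1) = 236/55, b_1 = Δ_1 - h_1(2m_1 + m_2)/6 = -511/110.

4.2909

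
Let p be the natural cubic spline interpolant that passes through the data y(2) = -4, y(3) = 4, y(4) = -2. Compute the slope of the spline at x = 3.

1

Write m_i for p''(x_i). With h_i = 1, 1 and divided differences Δ_i = 8, -6, the continuity of p' gives the tridiagonal system
  1·m_0 + 4·m_1 + 1·m_2 = 6(Δ_1 - Δ_0) = -84
Natural end conditions: m_0 = m_2 = 0.
Hence m_0 = 0, m_1 = -21, m_2 = 0.
On [3, 4], p'(x) = b_1 + 2c_1·(x - 3) + 3d_1·(x - 3)² with b_1 = Δ_1 - h_1(2m_1 + m_2)/6 = 1, c_1 = m_1/2 = -21/2, d_1 = (m_2 - m_1)/(6h_1) = 7/2. So p'(3) = 1.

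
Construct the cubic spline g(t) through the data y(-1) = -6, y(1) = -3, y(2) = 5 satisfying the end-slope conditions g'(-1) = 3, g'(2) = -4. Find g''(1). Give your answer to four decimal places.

Put m_i = g'' at the i-th knot. Here h = (2, 1) and Δ = (3/2, 8), so the interior equations h_(i-1)·m_(i-1) + 2(h_(i-1)+h_i)·m_i + h_i·m_(i+1) = 6(Δ_i − Δ_(i-1)) read
  2·m_0 + 6·m_1 + 1·m_2 = 6(Δ_1 - Δ_0) = 39
Clamped end conditions give two more equations: 2h_0·m_0 + h_0·m_1 = 6(Δ_0 - g'(-1)) = -9 and h_1·m_1 + 2h_1·m_2 = 6(g'(2) - Δ_1) = -72.
Solving the tridiagonal system: m_0 = -133/12, m_1 = 53/3, m_2 = -269/6.

17.6667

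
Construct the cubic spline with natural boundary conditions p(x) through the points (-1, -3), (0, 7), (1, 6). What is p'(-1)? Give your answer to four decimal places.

With σ_i denoting the second derivative at x_i, h_i = 1, 1, and Δ_i = (y_(i+1) − y_i)/h_i = 10, -1:
  1·σ_0 + 4·σ_1 + 1·σ_2 = 6(Δ_1 - Δ_0) = -66
Natural end conditions: σ_0 = σ_2 = 0.
Hence σ_0 = 0, σ_1 = -33/2, σ_2 = 0.
On [-1, 0], p'(x) = b_0 + 2c_0·(x + 1) + 3d_0·(x + 1)² with b_0 = Δ_0 - h_0(2σ_0 + σ_1)/6 = 51/4, c_0 = σ_0/2 = 0, d_0 = (σ_1 - σ_0)/(6h_0) = -11/4. So p'(-1) = 51/4.

12.7500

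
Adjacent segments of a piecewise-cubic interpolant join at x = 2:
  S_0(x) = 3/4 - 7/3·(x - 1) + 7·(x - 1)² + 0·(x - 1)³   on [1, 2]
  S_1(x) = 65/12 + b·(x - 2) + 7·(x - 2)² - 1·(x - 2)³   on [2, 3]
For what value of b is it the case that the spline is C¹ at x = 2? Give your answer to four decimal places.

S_0'(x) = -7/3 + 14·(x - 1) + 0·(x - 1)², so S_0'(2) = 35/3. On the right, S_1'(2) = b, so b = 35/3.

11.6667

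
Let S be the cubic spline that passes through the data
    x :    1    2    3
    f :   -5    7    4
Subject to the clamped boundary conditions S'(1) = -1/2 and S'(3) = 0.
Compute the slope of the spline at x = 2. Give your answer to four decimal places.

Put m_i = S'' at the i-th knot. Here h = (1, 1) and Δ = (12, -3), so the interior equations h_(i-1)·m_(i-1) + 2(h_(i-1)+h_i)·m_i + h_i·m_(i+1) = 6(Δ_i − Δ_(i-1)) read
  1·m_0 + 4·m_1 + 1·m_2 = 6(Δ_1 - Δ_0) = -90
Clamped end conditions give two more equations: 2h_0·m_0 + h_0·m_1 = 6(Δ_0 - S'(1)) = 75 and h_1·m_1 + 2h_1·m_2 = 6(S'(3) - Δ_1) = 18.
Solving the tridiagonal system: m_0 = 241/4, m_1 = -91/2, m_2 = 127/4.
On [2, 3], S'(x) = b_1 + 2c_1·(x - 2) + 3d_1·(x - 2)² with b_1 = Δ_1 - h_1(2m_1 + m_2)/6 = 55/8, c_1 = m_1/2 = -91/4, d_1 = (m_2 - m_1)/(6h_1) = 103/8. So S'(2) = 55/8.

6.8750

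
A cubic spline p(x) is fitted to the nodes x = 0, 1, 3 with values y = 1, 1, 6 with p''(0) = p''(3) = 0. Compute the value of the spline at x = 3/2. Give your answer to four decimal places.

1.7031

Put m_i = p'' at the i-th knot. Here h = (1, 2) and Δ = (0, 5/2), so the interior equations h_(i-1)·m_(i-1) + 2(h_(i-1)+h_i)·m_i + h_i·m_(i+1) = 6(Δ_i − Δ_(i-1)) read
  1·m_0 + 6·m_1 + 2·m_2 = 6(Δ_1 - Δ_0) = 15
Natural end conditions: m_0 = m_2 = 0.
Solving the tridiagonal system: m_0 = 0, m_1 = 5/2, m_2 = 0.
On [1, 3], p(x) = 1 + 5/6·(x - 1) + 5/4·(x - 1)² - 5/24·(x - 1)³.
With (x - 1) = 1/2: p(3/2) = 109/64.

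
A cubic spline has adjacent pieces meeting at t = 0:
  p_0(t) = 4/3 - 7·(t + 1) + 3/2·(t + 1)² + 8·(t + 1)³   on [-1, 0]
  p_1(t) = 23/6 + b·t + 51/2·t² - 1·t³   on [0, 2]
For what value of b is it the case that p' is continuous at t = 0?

20

p_0'(t) = -7 + 3·(t + 1) + 24·(t + 1)², so p_0'(0) = 20. On the right, p_1'(0) = b, so b = 20.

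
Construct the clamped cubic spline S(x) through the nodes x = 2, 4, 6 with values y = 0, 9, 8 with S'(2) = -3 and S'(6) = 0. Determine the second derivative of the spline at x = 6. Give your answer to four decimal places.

5.2500

With M_i denoting the second derivative at x_i, h_i = 2, 2, and Δ_i = (y_(i+1) − y_i)/h_i = 9/2, -1/2:
  2·M_0 + 8·M_1 + 2·M_2 = 6(Δ_1 - Δ_0) = -30
Clamped end conditions give two more equations: 2h_0·M_0 + h_0·M_1 = 6(Δ_0 - S'(2)) = 45 and h_1·M_1 + 2h_1·M_2 = 6(S'(6) - Δ_1) = 3.
Solving the tridiagonal system: M_0 = 63/4, M_1 = -9, M_2 = 21/4.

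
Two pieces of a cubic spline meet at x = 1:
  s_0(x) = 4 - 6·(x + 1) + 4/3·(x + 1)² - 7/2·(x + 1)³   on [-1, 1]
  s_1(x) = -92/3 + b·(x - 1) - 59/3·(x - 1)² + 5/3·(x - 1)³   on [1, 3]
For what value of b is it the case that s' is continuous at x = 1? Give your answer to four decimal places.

s_0'(x) = -6 + 8/3·(x + 1) - 21/2·(x + 1)², so s_0'(1) = -128/3. On the right, s_1'(1) = b, so b = -128/3.

-42.6667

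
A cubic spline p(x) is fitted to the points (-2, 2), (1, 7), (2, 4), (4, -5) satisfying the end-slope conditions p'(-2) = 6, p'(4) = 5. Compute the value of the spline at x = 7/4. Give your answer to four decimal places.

5.1936

With σ_i denoting the second derivative at x_i, h_i = 3, 1, 2, and Δ_i = (y_(i+1) − y_i)/h_i = 5/3, -3, -9/2:
  3·σ_0 + 8·σ_1 + 1·σ_2 = 6(Δ_1 - Δ_0) = -28
  1·σ_1 + 6·σ_2 + 2·σ_3 = 6(Δ_2 - Δ_1) = -9
Clamped end conditions give two more equations: 2h_0·σ_0 + h_0·σ_1 = 6(Δ_0 - p'(-2)) = -26 and h_2·σ_2 + 2h_2·σ_3 = 6(p'(4) - Δ_2) = 57.
Solving the tridiagonal system: σ_0 = -157/42, σ_1 = -25/21, σ_2 = -305/42, σ_3 = 751/42.
On [1, 2], p(x) = 7 - 39/28·(x - 1) - 25/42·(x - 1)² - 85/84·(x - 1)³.
With (x - 1) = 3/4: p(7/4) = 9307/1792.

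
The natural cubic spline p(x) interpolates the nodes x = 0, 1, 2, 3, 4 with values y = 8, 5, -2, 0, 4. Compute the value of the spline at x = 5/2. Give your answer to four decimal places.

With m_i denoting the second derivative at x_i, h_i = 1, 1, 1, 1, and Δ_i = (y_(i+1) − y_i)/h_i = -3, -7, 2, 4:
  1·m_0 + 4·m_1 + 1·m_2 = 6(Δ_1 - Δ_0) = -24
  1·m_1 + 4·m_2 + 1·m_3 = 6(Δ_2 - Δ_1) = 54
  1·m_2 + 4·m_3 + 1·m_4 = 6(Δ_3 - Δ_2) = 12
Natural end conditions: m_0 = m_4 = 0.
Forward elimination and back-substitution give m_0 = 0, m_1 = -141/14, m_2 = 114/7, m_3 = -15/14, m_4 = 0.
On [2, 3], p(x) = -2 - 13/4·(x - 2) + 57/7·(x - 2)² - 81/28·(x - 2)³.
With (x - 2) = 1/2: p(5/2) = -437/224.

-1.9509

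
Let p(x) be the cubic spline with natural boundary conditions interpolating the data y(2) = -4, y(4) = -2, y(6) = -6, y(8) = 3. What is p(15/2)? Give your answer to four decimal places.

Put σ_i = p'' at the i-th knot. Here h = (2, 2, 2) and Δ = (1, -2, 9/2), so the interior equations h_(i-1)·σ_(i-1) + 2(h_(i-1)+h_i)·σ_i + h_i·σ_(i+1) = 6(Δ_i − Δ_(i-1)) read
  2·σ_0 + 8·σ_1 + 2·σ_2 = 6(Δ_1 - Δ_0) = -18
  2·σ_1 + 8·σ_2 + 2·σ_3 = 6(Δ_2 - Δ_1) = 39
Natural end conditions: σ_0 = σ_3 = 0.
Solving: σ_0 = 0, σ_1 = -37/10, σ_2 = 29/5, σ_3 = 0.
On [6, 8], p(x) = -6 + 19/30·(x - 6) + 29/10·(x - 6)² - 29/60·(x - 6)³.
With (x - 6) = 3/2: p(15/2) = -5/32.

-0.1563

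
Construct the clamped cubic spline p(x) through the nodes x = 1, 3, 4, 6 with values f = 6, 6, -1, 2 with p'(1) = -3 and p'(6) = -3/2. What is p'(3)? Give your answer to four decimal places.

-5.0625

Put σ_i = p'' at the i-th knot. Here h = (2, 1, 2) and Δ = (0, -7, 3/2), so the interior equations h_(i-1)·σ_(i-1) + 2(h_(i-1)+h_i)·σ_i + h_i·σ_(i+1) = 6(Δ_i − Δ_(i-1)) read
  2·σ_0 + 6·σ_1 + 1·σ_2 = 6(Δ_1 - Δ_0) = -42
  1·σ_1 + 6·σ_2 + 2·σ_3 = 6(Δ_2 - Δ_1) = 51
Clamped end conditions give two more equations: 2h_0·σ_0 + h_0·σ_1 = 6(Δ_0 - p'(1)) = 18 and h_2·σ_2 + 2h_2·σ_3 = 6(p'(6) - Δ_2) = -18.
Solving: σ_0 = 177/16, σ_1 = -105/8, σ_2 = 117/8, σ_3 = -189/16.
On [3, 4], p'(x) = b_1 + 2c_1·(x - 3) + 3d_1·(x - 3)² with b_1 = Δ_1 - h_1(2σ_1 + σ_2)/6 = -81/16, c_1 = σ_1/2 = -105/16, d_1 = (σ_2 - σ_1)/(6h_1) = 37/8. So p'(3) = -81/16.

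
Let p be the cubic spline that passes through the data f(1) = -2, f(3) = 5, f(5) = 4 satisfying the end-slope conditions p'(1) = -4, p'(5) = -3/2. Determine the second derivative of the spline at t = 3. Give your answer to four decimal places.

Let m_i = p''(x_i). Step sizes h_i = 2, 2; slopes of the chords Δ_i = (y_(i+1) - y_i)/h_i = 7/2, -1/2.
  2·m_0 + 8·m_1 + 2·m_2 = 6(Δ_1 - Δ_0) = -24
Clamped end conditions give two more equations: 2h_0·m_0 + h_0·m_1 = 6(Δ_0 - p'(1)) = 45 and h_1·m_1 + 2h_1·m_2 = 6(p'(5) - Δ_1) = -6.
Solving: m_0 = 119/8, m_1 = -29/4, m_2 = 17/8.

-7.2500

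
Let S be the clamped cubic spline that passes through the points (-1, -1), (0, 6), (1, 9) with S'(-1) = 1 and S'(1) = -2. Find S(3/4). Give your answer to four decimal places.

9.1758

Let M_i = S''(x_i). Step sizes h_i = 1, 1; slopes of the chords Δ_i = (y_(i+1) - y_i)/h_i = 7, 3.
  1·M_0 + 4·M_1 + 1·M_2 = 6(Δ_1 - Δ_0) = -24
Clamped end conditions give two more equations: 2h_0·M_0 + h_0·M_1 = 6(Δ_0 - S'(-1)) = 36 and h_1·M_1 + 2h_1·M_2 = 6(S'(1) - Δ_1) = -30.
Forward elimination and back-substitution give M_0 = 45/2, M_1 = -9, M_2 = -21/2.
On [0, 1], S(t) = 6 + 31/4·t - 9/2·t² - 1/4·t³.
With t = 3/4: S(3/4) = 2349/256.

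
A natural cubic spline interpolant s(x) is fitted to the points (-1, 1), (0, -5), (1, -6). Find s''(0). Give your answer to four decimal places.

With m_i denoting the second derivative at x_i, h_i = 1, 1, and Δ_i = (y_(i+1) − y_i)/h_i = -6, -1:
  1·m_0 + 4·m_1 + 1·m_2 = 6(Δ_1 - Δ_0) = 30
Natural end conditions: m_0 = m_2 = 0.
Hence m_0 = 0, m_1 = 15/2, m_2 = 0.

7.5000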